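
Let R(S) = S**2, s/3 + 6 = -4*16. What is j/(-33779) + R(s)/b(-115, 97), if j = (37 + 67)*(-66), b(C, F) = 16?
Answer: 372440931/135116 ≈ 2756.5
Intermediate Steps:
s = -210 (s = -18 + 3*(-4*16) = -18 + 3*(-64) = -18 - 192 = -210)
j = -6864 (j = 104*(-66) = -6864)
j/(-33779) + R(s)/b(-115, 97) = -6864/(-33779) + (-210)**2/16 = -6864*(-1/33779) + 44100*(1/16) = 6864/33779 + 11025/4 = 372440931/135116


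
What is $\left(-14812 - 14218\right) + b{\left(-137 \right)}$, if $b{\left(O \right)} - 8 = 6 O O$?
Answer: $83592$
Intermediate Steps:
$b{\left(O \right)} = 8 + 6 O^{2}$ ($b{\left(O \right)} = 8 + 6 O O = 8 + 6 O^{2}$)
$\left(-14812 - 14218\right) + b{\left(-137 \right)} = \left(-14812 - 14218\right) + \left(8 + 6 \left(-137\right)^{2}\right) = -29030 + \left(8 + 6 \cdot 18769\right) = -29030 + \left(8 + 112614\right) = -29030 + 112622 = 83592$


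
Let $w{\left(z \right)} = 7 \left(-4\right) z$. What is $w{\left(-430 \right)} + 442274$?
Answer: $454314$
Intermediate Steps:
$w{\left(z \right)} = - 28 z$
$w{\left(-430 \right)} + 442274 = \left(-28\right) \left(-430\right) + 442274 = 12040 + 442274 = 454314$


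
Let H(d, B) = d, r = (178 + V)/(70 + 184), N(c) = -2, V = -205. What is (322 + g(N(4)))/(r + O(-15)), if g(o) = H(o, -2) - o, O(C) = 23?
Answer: 81788/5815 ≈ 14.065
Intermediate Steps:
r = -27/254 (r = (178 - 205)/(70 + 184) = -27/254 ≈ -0.10630)
g(o) = 0 (g(o) = o - o = 0)
(322 + g(N(4)))/(r + O(-15)) = (322 + 0)/(-27/254 + 23) = 322/(5815/254) = 322*(254/5815) = 81788/5815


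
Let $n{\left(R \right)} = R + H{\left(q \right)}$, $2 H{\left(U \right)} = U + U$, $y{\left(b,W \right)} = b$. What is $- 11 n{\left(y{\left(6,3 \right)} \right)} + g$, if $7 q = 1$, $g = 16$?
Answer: $- \frac{361}{7} \approx -51.571$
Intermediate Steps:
$q = \frac{1}{7}$ ($q = \frac{1}{7} \cdot 1 = \frac{1}{7} \approx 0.14286$)
$H{\left(U \right)} = U$ ($H{\left(U \right)} = \frac{U + U}{2} = \frac{2 U}{2} = U$)
$n{\left(R \right)} = \frac{1}{7} + R$ ($n{\left(R \right)} = R + \frac{1}{7} = \frac{1}{7} + R$)
$- 11 n{\left(y{\left(6,3 \right)} \right)} + g = - 11 \left(\frac{1}{7} + 6\right) + 16 = \left(-11\right) \frac{43}{7} + 16 = - \frac{473}{7} + 16 = - \frac{361}{7}$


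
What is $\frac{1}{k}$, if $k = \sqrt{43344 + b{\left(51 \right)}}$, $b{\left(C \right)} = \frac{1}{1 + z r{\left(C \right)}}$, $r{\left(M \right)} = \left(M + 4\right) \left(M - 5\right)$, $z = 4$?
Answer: $\frac{\sqrt{177597083585}}{87736925} \approx 0.0048033$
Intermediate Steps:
$r{\left(M \right)} = \left(-5 + M\right) \left(4 + M\right)$ ($r{\left(M \right)} = \left(4 + M\right) \left(-5 + M\right) = \left(-5 + M\right) \left(4 + M\right)$)
$b{\left(C \right)} = \frac{1}{-79 - 4 C + 4 C^{2}}$ ($b{\left(C \right)} = \frac{1}{1 + 4 \left(-20 + C^{2} - C\right)} = \frac{1}{1 - \left(80 - 4 C^{2} + 4 C\right)} = \frac{1}{-79 - 4 C + 4 C^{2}}$)
$k = \frac{5 \sqrt{177597083585}}{10121}$ ($k = \sqrt{43344 + \frac{1}{-79 - 204 + 4 \cdot 51^{2}}} = \sqrt{43344 + \frac{1}{-79 - 204 + 4 \cdot 2601}} = \sqrt{43344 + \frac{1}{-79 - 204 + 10404}} = \sqrt{43344 + \frac{1}{10121}} = \sqrt{\frac{438684625}{10121}} = \frac{5 \sqrt{177597083585}}{10121} \approx 208.19$)
$\frac{1}{k} = \frac{1}{\frac{5}{10121} \sqrt{177597083585}} = \frac{\sqrt{177597083585}}{87736925}$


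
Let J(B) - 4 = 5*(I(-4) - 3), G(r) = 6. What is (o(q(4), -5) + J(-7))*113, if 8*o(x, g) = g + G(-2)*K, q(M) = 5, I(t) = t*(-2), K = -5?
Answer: 22261/8 ≈ 2782.6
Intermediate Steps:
I(t) = -2*t
J(B) = 29 (J(B) = 4 + 5*(-2*(-4) - 3) = 4 + 5*(8 - 3) = 4 + 5*5 = 4 + 25 = 29)
o(x, g) = -15/4 + g/8 (o(x, g) = (g + 6*(-5))/8 = (g - 30)/8 = (-30 + g)/8 = -15/4 + g/8)
(o(q(4), -5) + J(-7))*113 = ((-15/4 + (1/8)*(-5)) + 29)*113 = ((-15/4 - 5/8) + 29)*113 = (-35/8 + 29)*113 = (197/8)*113 = 22261/8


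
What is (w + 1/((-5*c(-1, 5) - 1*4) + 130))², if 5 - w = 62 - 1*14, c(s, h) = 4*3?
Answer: 8048569/4356 ≈ 1847.7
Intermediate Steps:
c(s, h) = 12
w = -43 (w = 5 - (62 - 1*14) = 5 - (62 - 14) = 5 - 1*48 = 5 - 48 = -43)
(w + 1/((-5*c(-1, 5) - 1*4) + 130))² = (-43 + 1/((-5*12 - 1*4) + 130))² = (-43 + 1/((-60 - 4) + 130))² = (-43 + 1/(-64 + 130))² = (-43 + 1/66)² = (-2837/66)² = 8048569/4356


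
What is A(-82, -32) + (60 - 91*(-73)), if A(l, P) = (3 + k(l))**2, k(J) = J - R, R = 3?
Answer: 13427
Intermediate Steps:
k(J) = -3 + J (k(J) = J - 1*3 = J - 3 = -3 + J)
A(l, P) = l**2 (A(l, P) = (3 + (-3 + l))**2 = l**2)
A(-82, -32) + (60 - 91*(-73)) = (-82)**2 + (60 - 91*(-73)) = 6724 + (60 + 6643) = 6724 + 6703 = 13427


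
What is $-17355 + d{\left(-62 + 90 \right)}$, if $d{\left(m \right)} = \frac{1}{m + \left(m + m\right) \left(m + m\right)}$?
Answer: $- \frac{54911219}{3164} \approx -17355.0$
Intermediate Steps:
$d{\left(m \right)} = \frac{1}{m + 4 m^{2}}$ ($d{\left(m \right)} = \frac{1}{m + 2 m 2 m} = \frac{1}{m + 4 m^{2}}$)
$-17355 + d{\left(-62 + 90 \right)} = -17355 + \frac{1}{\left(-62 + 90\right) \left(1 + 4 \left(-62 + 90\right)\right)} = -17355 + \frac{1}{28 \left(1 + 4 \cdot 28\right)} = -17355 + \frac{1}{28 \left(1 + 112\right)} = -17355 + \frac{1}{28 \cdot 113} = -17355 + \frac{1}{28} \cdot \frac{1}{113} = -17355 + \frac{1}{3164} = - \frac{54911219}{3164}$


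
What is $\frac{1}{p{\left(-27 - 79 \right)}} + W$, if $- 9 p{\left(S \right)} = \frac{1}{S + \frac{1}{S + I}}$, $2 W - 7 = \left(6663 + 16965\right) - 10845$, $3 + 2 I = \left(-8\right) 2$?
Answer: $\frac{565879}{77} \approx 7349.1$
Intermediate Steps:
$I = - \frac{19}{2}$ ($I = - \frac{3}{2} + \frac{\left(-8\right) 2}{2} = - \frac{3}{2} + \frac{1}{2} \left(-16\right) = - \frac{3}{2} - 8 = - \frac{19}{2} \approx -9.5$)
$W = 6395$ ($W = \frac{7}{2} + \frac{\left(6663 + 16965\right) - 10845}{2} = \frac{7}{2} + \frac{23628 - 10845}{2} = \frac{7}{2} + \frac{1}{2} \cdot 12783 = \frac{7}{2} + \frac{12783}{2} = 6395$)
$p{\left(S \right)} = - \frac{1}{9 \left(S + \frac{1}{- \frac{19}{2} + S}\right)}$ ($p{\left(S \right)} = - \frac{1}{9 \left(S + \frac{1}{S - \frac{19}{2}}\right)} = - \frac{1}{9 \left(S + \frac{1}{- \frac{19}{2} + S}\right)}$)
$\frac{1}{p{\left(-27 - 79 \right)}} + W = \frac{1}{\frac{1}{9} \frac{1}{2 - 19 \left(-27 - 79\right) + 2 \left(-27 - 79\right)^{2}} \left(19 - 2 \left(-27 - 79\right)\right)} + 6395 = \frac{1}{\frac{1}{9} \frac{1}{2 - -2014 + 2 \left(-106\right)^{2}} \left(19 - -212\right)} + 6395 = \frac{1}{\frac{1}{9} \frac{1}{2 + 2014 + 2 \cdot 11236} \left(19 + 212\right)} + 6395 = \frac{1}{\frac{1}{9} \frac{1}{2 + 2014 + 22472} \cdot 231} + 6395 = \frac{1}{\frac{1}{9} \cdot \frac{1}{24488} \cdot 231} + 6395 = \frac{1}{\frac{77}{73464}} + 6395 = \frac{73464}{77} + 6395 = \frac{565879}{77}$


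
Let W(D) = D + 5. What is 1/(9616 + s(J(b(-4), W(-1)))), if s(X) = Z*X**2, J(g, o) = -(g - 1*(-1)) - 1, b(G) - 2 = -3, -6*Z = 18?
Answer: 1/9613 ≈ 0.00010403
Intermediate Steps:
Z = -3 (Z = -1/6*18 = -3)
b(G) = -1 (b(G) = 2 - 3 = -1)
W(D) = 5 + D
J(g, o) = -2 - g (J(g, o) = -(g + 1) - 1 = -(1 + g) - 1 = (-1 - g) - 1 = -2 - g)
s(X) = -3*X**2
1/(9616 + s(J(b(-4), W(-1)))) = 1/(9616 - 3*(-2 - 1*(-1))**2) = 1/(9616 - 3*(-2 + 1)**2) = 1/(9616 - 3*(-1)**2) = 1/(9616 - 3*1) = 1/(9616 - 3) = 1/9613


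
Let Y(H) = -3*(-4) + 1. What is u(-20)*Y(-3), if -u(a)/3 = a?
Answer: 780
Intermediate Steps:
Y(H) = 13 (Y(H) = 12 + 1 = 13)
u(a) = -3*a
u(-20)*Y(-3) = -3*(-20)*13 = 60*13 = 780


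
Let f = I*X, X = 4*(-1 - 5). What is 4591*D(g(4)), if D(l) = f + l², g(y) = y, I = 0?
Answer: 73456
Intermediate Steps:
X = -24 (X = 4*(-6) = -24)
f = 0 (f = 0*(-24) = 0)
D(l) = l² (D(l) = 0 + l² = l²)
4591*D(g(4)) = 4591*4² = 4591*16 = 73456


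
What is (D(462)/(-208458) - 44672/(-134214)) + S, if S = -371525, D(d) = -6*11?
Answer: -96245467091800/259055389 ≈ -3.7152e+5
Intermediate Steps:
D(d) = -66
(D(462)/(-208458) - 44672/(-134214)) + S = (-66/(-208458) - 44672/(-134214)) - 371525 = (-66*(-1/208458) - 44672*(-1/134214)) - 371525 = (11/34743 + 22336/67107) - 371525 = 86306425/259055389 - 371525 = -96245467091800/259055389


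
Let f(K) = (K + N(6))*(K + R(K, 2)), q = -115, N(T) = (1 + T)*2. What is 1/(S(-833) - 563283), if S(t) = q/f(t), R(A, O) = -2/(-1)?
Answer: -680589/383364213802 ≈ -1.7753e-6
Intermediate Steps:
R(A, O) = 2 (R(A, O) = -2*(-1) = 2)
N(T) = 2 + 2*T
f(K) = (2 + K)*(14 + K) (f(K) = (K + (2 + 2*6))*(K + 2) = (K + (2 + 12))*(2 + K) = (K + 14)*(2 + K) = (14 + K)*(2 + K) = (2 + K)*(14 + K))
S(t) = -115/(28 + t² + 16*t)
1/(S(-833) - 563283) = 1/(-115/(28 + (-833)² + 16*(-833)) - 563283) = 1/(-115/(28 + 693889 - 13328) - 563283) = 1/(-115/680589 - 563283) = 1/(-383364213802/680589) = -680589/383364213802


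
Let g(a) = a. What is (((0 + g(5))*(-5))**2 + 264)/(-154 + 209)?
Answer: 889/55 ≈ 16.164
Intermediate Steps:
(((0 + g(5))*(-5))**2 + 264)/(-154 + 209) = (((0 + 5)*(-5))**2 + 264)/(-154 + 209) = ((5*(-5))**2 + 264)/55 = ((-25)**2 + 264)*(1/55) = (625 + 264)*(1/55) = 889*(1/55) = 889/55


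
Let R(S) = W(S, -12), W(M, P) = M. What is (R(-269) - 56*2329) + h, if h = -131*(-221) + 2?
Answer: -101740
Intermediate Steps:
h = 28953 (h = 28951 + 2 = 28953)
R(S) = S
(R(-269) - 56*2329) + h = (-269 - 56*2329) + 28953 = (-269 - 130424) + 28953 = -130693 + 28953 = -101740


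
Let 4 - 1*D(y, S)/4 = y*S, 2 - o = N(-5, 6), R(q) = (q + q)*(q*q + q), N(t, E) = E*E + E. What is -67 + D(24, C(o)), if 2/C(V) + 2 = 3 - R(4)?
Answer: -2639/53 ≈ -49.792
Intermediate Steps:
N(t, E) = E + E**2 (N(t, E) = E**2 + E = E + E**2)
R(q) = 2*q*(q + q**2) (R(q) = (2*q)*(q**2 + q) = (2*q)*(q + q**2) = 2*q*(q + q**2))
o = -40 (o = 2 - 6*(1 + 6) = 2 - 6*7 = 2 - 1*42 = 2 - 42 = -40)
C(V) = -2/159 (C(V) = 2/(-2 + (3 - 2*4**2*(1 + 4))) = 2/(-2 + (3 - 2*16*5)) = 2/(-2 + (3 - 1*160)) = 2/(-2 + (3 - 160)) = 2/(-2 - 157) = 2/(-159) = 2*(-1/159) = -2/159)
D(y, S) = 16 - 4*S*y (D(y, S) = 16 - 4*y*S = 16 - 4*S*y)
-67 + D(24, C(o)) = -67 + (16 - 4*(-2/159)*24) = -67 + (16 + 64/53) = -67 + 912/53 = -2639/53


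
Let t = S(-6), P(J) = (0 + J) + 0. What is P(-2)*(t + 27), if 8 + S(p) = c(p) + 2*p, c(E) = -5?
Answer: -4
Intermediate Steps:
S(p) = -13 + 2*p (S(p) = -8 + (-5 + 2*p) = -13 + 2*p)
P(J) = J (P(J) = J + 0 = J)
t = -25 (t = -13 + 2*(-6) = -13 - 12 = -25)
P(-2)*(t + 27) = -2*(-25 + 27) = -2*2 = -4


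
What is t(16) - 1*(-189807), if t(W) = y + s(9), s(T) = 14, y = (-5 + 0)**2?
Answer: 189846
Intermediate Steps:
y = 25 (y = (-5)**2 = 25)
t(W) = 39 (t(W) = 25 + 14 = 39)
t(16) - 1*(-189807) = 39 - 1*(-189807) = 39 + 189807 = 189846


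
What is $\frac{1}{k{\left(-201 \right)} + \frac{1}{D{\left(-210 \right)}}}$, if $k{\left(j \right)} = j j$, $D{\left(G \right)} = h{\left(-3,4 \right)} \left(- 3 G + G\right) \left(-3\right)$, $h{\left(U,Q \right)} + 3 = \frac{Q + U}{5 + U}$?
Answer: $\frac{3150}{127263151} \approx 2.4752 \cdot 10^{-5}$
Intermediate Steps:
$h{\left(U,Q \right)} = -3 + \frac{Q + U}{5 + U}$
$D{\left(G \right)} = - 15 G$ ($D{\left(G \right)} = \frac{-15 + 4 - -6}{5 - 3} \left(- 3 G + G\right) \left(-3\right) = \frac{-15 + 4 + 6}{2} \left(- 2 G\right) \left(-3\right) = \frac{1}{2} \left(-5\right) \left(- 2 G\right) \left(-3\right) = - \frac{5 \left(- 2 G\right)}{2} \left(-3\right) = 5 G \left(-3\right) = - 15 G$)
$k{\left(j \right)} = j^{2}$
$\frac{1}{k{\left(-201 \right)} + \frac{1}{D{\left(-210 \right)}}} = \frac{1}{\left(-201\right)^{2} + \frac{1}{\left(-15\right) \left(-210\right)}} = \frac{1}{40401 + \frac{1}{3150}} = \frac{1}{\frac{127263151}{3150}} = \frac{3150}{127263151}$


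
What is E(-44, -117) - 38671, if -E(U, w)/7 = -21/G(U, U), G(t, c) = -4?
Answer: -154831/4 ≈ -38708.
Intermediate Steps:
E(U, w) = -147/4 (E(U, w) = -(-147)/(-4) = -(-147)*(-1)/4 = -7*21/4 = -147/4)
E(-44, -117) - 38671 = -147/4 - 38671 = -154831/4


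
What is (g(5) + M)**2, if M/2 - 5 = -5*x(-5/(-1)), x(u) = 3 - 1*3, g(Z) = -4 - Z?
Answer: 1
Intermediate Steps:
x(u) = 0 (x(u) = 3 - 3 = 0)
M = 10 (M = 10 + 2*(-5*0) = 10 + 2*0 = 10 + 0 = 10)
(g(5) + M)**2 = ((-4 - 1*5) + 10)**2 = ((-4 - 5) + 10)**2 = (-9 + 10)**2 = 1**2 = 1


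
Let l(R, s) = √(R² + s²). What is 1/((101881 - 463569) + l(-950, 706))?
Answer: -45211/16352101051 - √350234/65408404204 ≈ -2.7739e-6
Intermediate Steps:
1/((101881 - 463569) + l(-950, 706)) = 1/((101881 - 463569) + √((-950)² + 706²)) = 1/(-361688 + √(902500 + 498436)) = 1/(-361688 + √1400936) = 1/(-361688 + 2*√350234)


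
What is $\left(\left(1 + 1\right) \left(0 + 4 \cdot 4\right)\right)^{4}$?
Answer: $1048576$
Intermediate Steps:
$\left(\left(1 + 1\right) \left(0 + 4 \cdot 4\right)\right)^{4} = \left(2 \left(0 + 16\right)\right)^{4} = \left(2 \cdot 16\right)^{4} = 32^{4} = 1048576$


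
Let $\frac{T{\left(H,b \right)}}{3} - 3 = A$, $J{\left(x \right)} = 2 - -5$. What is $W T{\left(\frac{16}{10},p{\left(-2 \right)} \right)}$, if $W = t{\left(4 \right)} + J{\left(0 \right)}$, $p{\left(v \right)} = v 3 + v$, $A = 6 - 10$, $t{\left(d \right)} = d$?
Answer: $-33$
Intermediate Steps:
$A = -4$ ($A = 6 - 10 = -4$)
$J{\left(x \right)} = 7$ ($J{\left(x \right)} = 2 + 5 = 7$)
$p{\left(v \right)} = 4 v$ ($p{\left(v \right)} = 3 v + v = 4 v$)
$T{\left(H,b \right)} = -3$ ($T{\left(H,b \right)} = 9 + 3 \left(-4\right) = 9 - 12 = -3$)
$W = 11$ ($W = 4 + 7 = 11$)
$W T{\left(\frac{16}{10},p{\left(-2 \right)} \right)} = 11 \left(-3\right) = -33$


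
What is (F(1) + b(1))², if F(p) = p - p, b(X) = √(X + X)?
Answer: 2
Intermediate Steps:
b(X) = √2*√X (b(X) = √(2*X) = √2*√X)
F(p) = 0
(F(1) + b(1))² = (0 + √2*√1)² = (0 + √2*1)² = (0 + √2)² = (√2)² = 2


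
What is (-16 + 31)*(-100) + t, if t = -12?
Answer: -1512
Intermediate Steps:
(-16 + 31)*(-100) + t = (-16 + 31)*(-100) - 12 = 15*(-100) - 12 = -1500 - 12 = -1512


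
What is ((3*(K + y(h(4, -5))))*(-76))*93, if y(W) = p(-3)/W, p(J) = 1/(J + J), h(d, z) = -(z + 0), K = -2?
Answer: 215574/5 ≈ 43115.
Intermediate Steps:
h(d, z) = -z
p(J) = 1/(2*J)
y(W) = -1/(6*W) (y(W) = ((1/2)/(-3))/W = ((1/2)*(-1/3))/W = -1/(6*W))
((3*(K + y(h(4, -5))))*(-76))*93 = ((3*(-2 - 1/(6*((-1*(-5))))))*(-76))*93 = ((3*(-2 - 1/6/5))*(-76))*93 = ((3*(-2 - 1/6*1/5))*(-76))*93 = ((3*(-2 - 1/30))*(-76))*93 = ((3*(-61/30))*(-76))*93 = -61/10*(-76)*93 = (2318/5)*93 = 215574/5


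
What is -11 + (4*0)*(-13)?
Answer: -11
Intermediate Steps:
-11 + (4*0)*(-13) = -11 + 0*(-13) = -11 + 0 = -11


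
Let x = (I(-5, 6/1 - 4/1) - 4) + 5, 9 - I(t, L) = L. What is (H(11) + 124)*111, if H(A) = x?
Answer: 14652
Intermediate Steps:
I(t, L) = 9 - L
x = 8 (x = ((9 - (6/1 - 4/1)) - 4) + 5 = ((9 - (6*1 - 4*1)) - 4) + 5 = ((9 - (6 - 4)) - 4) + 5 = ((9 - 1*2) - 4) + 5 = ((9 - 2) - 4) + 5 = (7 - 4) + 5 = 3 + 5 = 8)
H(A) = 8
(H(11) + 124)*111 = (8 + 124)*111 = 132*111 = 14652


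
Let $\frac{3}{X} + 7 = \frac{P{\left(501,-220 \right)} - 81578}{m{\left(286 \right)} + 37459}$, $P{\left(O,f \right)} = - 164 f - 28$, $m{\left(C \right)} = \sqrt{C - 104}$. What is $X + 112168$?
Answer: $\frac{10622643287532323}{94703283203} - \frac{136578 \sqrt{182}}{94703283203} \approx 1.1217 \cdot 10^{5}$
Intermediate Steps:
$m{\left(C \right)} = \sqrt{-104 + C}$
$P{\left(O,f \right)} = -28 - 164 f$
$X = \frac{3}{-7 - \frac{45526}{37459 + \sqrt{182}}}$ ($X = \frac{3}{-7 + \frac{\left(-28 - -36080\right) - 81578}{\sqrt{-104 + 286} + 37459}} = \frac{3}{-7 + \frac{\left(-28 + 36080\right) - 81578}{\sqrt{182} + 37459}} = \frac{3}{-7 + \frac{36052 - 81578}{37459 + \sqrt{182}}} = \frac{3}{-7 - \frac{45526}{37459 + \sqrt{182}}} \approx -0.36519$)
$X + 112168 = \left(- \frac{34582781781}{94703283203} - \frac{136578 \sqrt{182}}{94703283203}\right) + 112168 = \frac{10622643287532323}{94703283203} - \frac{136578 \sqrt{182}}{94703283203}$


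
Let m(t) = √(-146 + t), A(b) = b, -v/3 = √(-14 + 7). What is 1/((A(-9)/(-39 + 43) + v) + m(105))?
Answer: -4/(9 - 4*I*√41 + 12*I*√7) ≈ -0.3034 + 0.20687*I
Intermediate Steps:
v = -3*I*√7 (v = -3*√(-14 + 7) = -3*I*√7 ≈ -7.9373*I)
1/((A(-9)/(-39 + 43) + v) + m(105)) = 1/((-9/(-39 + 43) - 3*I*√7) + √(-146 + 105)) = 1/((-9/4 - 3*I*√7) + √(-41)) = 1/((-9*¼ - 3*I*√7) + I*√41) = 1/((-9/4 - 3*I*√7) + I*√41) = 1/(-9/4 + I*√41 - 3*I*√7)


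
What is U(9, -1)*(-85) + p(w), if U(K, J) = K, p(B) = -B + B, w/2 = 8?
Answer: -765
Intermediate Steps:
w = 16 (w = 2*8 = 16)
p(B) = 0
U(9, -1)*(-85) + p(w) = 9*(-85) + 0 = -765 + 0 = -765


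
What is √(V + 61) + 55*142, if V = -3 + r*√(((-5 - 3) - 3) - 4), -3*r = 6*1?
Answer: 7810 + √(58 - 2*I*√15) ≈ 7817.6 - 0.50742*I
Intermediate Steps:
r = -2 ≈ -2.0000
V = -3 - 2*I*√15 (V = -3 - 2*√(((-5 - 3) - 3) - 4) = -3 - 2*√((-8 - 3) - 4) = -3 - 2*√(-11 - 4) = -3 - 2*I*√15 ≈ -3.0 - 7.746*I)
√(V + 61) + 55*142 = √((-3 - 2*I*√15) + 61) + 55*142 = √(58 - 2*I*√15) + 7810 = 7810 + √(58 - 2*I*√15)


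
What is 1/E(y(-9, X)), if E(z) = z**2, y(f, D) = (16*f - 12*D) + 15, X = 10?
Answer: 1/62001 ≈ 1.6129e-5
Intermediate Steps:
y(f, D) = 15 - 12*D + 16*f (y(f, D) = (-12*D + 16*f) + 15 = 15 - 12*D + 16*f)
1/E(y(-9, X)) = 1/((15 - 12*10 + 16*(-9))**2) = 1/((15 - 120 - 144)**2) = 1/((-249)**2) = 1/62001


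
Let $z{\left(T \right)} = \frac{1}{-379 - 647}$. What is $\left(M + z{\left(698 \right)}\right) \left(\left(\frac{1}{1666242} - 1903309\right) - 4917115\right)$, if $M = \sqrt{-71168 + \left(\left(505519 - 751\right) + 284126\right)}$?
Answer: $\frac{11364476926607}{1709564292} - \frac{11364476926607 \sqrt{717726}}{1666242} \approx -5.7782 \cdot 10^{9}$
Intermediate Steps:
$z{\left(T \right)} = - \frac{1}{1026}$ ($z{\left(T \right)} = \frac{1}{-1026} = - \frac{1}{1026}$)
$M = \sqrt{717726}$ ($M = \sqrt{-71168 + \left(504768 + 284126\right)} = \sqrt{-71168 + 788894} = \sqrt{717726} \approx 847.19$)
$\left(M + z{\left(698 \right)}\right) \left(\left(\frac{1}{1666242} - 1903309\right) - 4917115\right) = \left(\sqrt{717726} - \frac{1}{1026}\right) \left(\left(\frac{1}{1666242} - 1903309\right) - 4917115\right) = \left(- \frac{1}{1026} + \sqrt{717726}\right) \left(\left(\frac{1}{1666242} - 1903309\right) - 4917115\right) = \left(- \frac{1}{1026} + \sqrt{717726}\right) \left(- \frac{3171373394777}{1666242} - 4917115\right) = \left(- \frac{1}{1026} + \sqrt{717726}\right) \left(- \frac{11364476926607}{1666242}\right) = \frac{11364476926607}{1709564292} - \frac{11364476926607 \sqrt{717726}}{1666242}$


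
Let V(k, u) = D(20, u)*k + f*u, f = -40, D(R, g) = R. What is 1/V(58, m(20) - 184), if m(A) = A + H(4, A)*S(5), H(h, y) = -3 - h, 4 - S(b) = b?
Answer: 1/7440 ≈ 0.00013441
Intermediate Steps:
S(b) = 4 - b
m(A) = 7 + A (m(A) = A + (-3 - 1*4)*(4 - 1*5) = A + (-3 - 4)*(4 - 5) = A - 7*(-1) = A + 7 = 7 + A)
V(k, u) = -40*u + 20*k (V(k, u) = 20*k - 40*u = -40*u + 20*k)
1/V(58, m(20) - 184) = 1/(-40*((7 + 20) - 184) + 20*58) = 1/(-40*(27 - 184) + 1160) = 1/(-40*(-157) + 1160) = 1/(6280 + 1160) = 1/7440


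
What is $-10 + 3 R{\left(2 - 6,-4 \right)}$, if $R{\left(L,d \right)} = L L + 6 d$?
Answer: $-34$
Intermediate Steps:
$R{\left(L,d \right)} = L^{2} + 6 d$
$-10 + 3 R{\left(2 - 6,-4 \right)} = -10 + 3 \left(\left(2 - 6\right)^{2} + 6 \left(-4\right)\right) = -10 + 3 \left(\left(2 - 6\right)^{2} - 24\right) = -10 + 3 \left(\left(-4\right)^{2} - 24\right) = -10 + 3 \left(16 - 24\right) = -10 + 3 \left(-8\right) = -10 - 24 = -34$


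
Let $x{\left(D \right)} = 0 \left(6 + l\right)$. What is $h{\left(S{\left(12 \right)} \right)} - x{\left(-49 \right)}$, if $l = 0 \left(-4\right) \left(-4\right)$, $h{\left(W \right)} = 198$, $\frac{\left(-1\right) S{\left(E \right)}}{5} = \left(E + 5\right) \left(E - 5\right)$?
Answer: $198$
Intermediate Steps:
$S{\left(E \right)} = - 5 \left(-5 + E\right) \left(5 + E\right)$ ($S{\left(E \right)} = - 5 \left(E + 5\right) \left(E - 5\right) = - 5 \left(5 + E\right) \left(-5 + E\right) = - 5 \left(-5 + E\right) \left(5 + E\right)$)
$l = 0$ ($l = 0 \left(-4\right) = 0$)
$x{\left(D \right)} = 0$ ($x{\left(D \right)} = 0 \left(6 + 0\right) = 0 \cdot 6 = 0$)
$h{\left(S{\left(12 \right)} \right)} - x{\left(-49 \right)} = 198 - 0 = 198 + 0 = 198$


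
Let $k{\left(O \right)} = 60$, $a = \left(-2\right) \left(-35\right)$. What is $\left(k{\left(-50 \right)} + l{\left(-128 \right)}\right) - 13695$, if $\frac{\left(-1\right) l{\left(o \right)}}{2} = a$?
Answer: $-13775$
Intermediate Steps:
$a = 70$
$l{\left(o \right)} = -140$ ($l{\left(o \right)} = \left(-2\right) 70 = -140$)
$\left(k{\left(-50 \right)} + l{\left(-128 \right)}\right) - 13695 = \left(60 - 140\right) - 13695 = -80 - 13695 = -13775$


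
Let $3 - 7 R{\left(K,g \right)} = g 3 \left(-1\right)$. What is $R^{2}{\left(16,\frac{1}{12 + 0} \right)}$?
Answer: $\frac{169}{784} \approx 0.21556$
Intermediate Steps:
$R{\left(K,g \right)} = \frac{3}{7} + \frac{3 g}{7}$ ($R{\left(K,g \right)} = \frac{3}{7} - \frac{g 3 \left(-1\right)}{7} = \frac{3}{7} - \frac{3 g \left(-1\right)}{7} = \frac{3}{7} - \frac{\left(-3\right) g}{7} = \frac{3}{7} + \frac{3 g}{7}$)
$R^{2}{\left(16,\frac{1}{12 + 0} \right)} = \left(\frac{3}{7} + \frac{3}{7 \left(12 + 0\right)}\right)^{2} = \left(\frac{3}{7} + \frac{3}{7 \cdot 12}\right)^{2} = \left(\frac{3}{7} + \frac{3}{7} \cdot \frac{1}{12}\right)^{2} = \left(\frac{3}{7} + \frac{1}{28}\right)^{2} = \left(\frac{13}{28}\right)^{2} = \frac{169}{784}$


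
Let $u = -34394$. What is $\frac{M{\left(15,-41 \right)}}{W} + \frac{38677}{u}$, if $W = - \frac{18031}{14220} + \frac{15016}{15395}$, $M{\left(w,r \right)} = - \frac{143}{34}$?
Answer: $\frac{19849369846595}{1498223723522} \approx 13.249$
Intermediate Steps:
$M{\left(w,r \right)} = - \frac{143}{34}$ ($M{\left(w,r \right)} = \left(-143\right) \frac{1}{34} = - \frac{143}{34}$)
$W = - \frac{2562389}{8756676}$ ($W = \left(-18031\right) \frac{1}{14220} + 15016 \cdot \frac{1}{15395} = - \frac{18031}{14220} + \frac{15016}{15395} = - \frac{2562389}{8756676} \approx -0.29262$)
$\frac{M{\left(15,-41 \right)}}{W} + \frac{38677}{u} = - \frac{143}{34 \left(- \frac{2562389}{8756676}\right)} + \frac{38677}{-34394} = \left(- \frac{143}{34}\right) \left(- \frac{8756676}{2562389}\right) + 38677 \left(- \frac{1}{34394}\right) = \frac{626102334}{43560613} - \frac{38677}{34394} = \frac{19849369846595}{1498223723522}$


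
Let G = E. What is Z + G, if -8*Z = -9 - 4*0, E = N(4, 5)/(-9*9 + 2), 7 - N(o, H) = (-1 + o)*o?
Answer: 751/632 ≈ 1.1883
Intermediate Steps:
N(o, H) = 7 - o*(-1 + o) (N(o, H) = 7 - (-1 + o)*o = 7 - o*(-1 + o))
E = 5/79 (E = (7 + 4 - 1*4²)/(-9*9 + 2) = (7 + 4 - 1*16)/(-81 + 2) = (7 + 4 - 16)/(-79) = -5*(-1/79) = 5/79 ≈ 0.063291)
Z = 9/8 (Z = -(-9 - 4*0)/8 = -(-9 + 0)/8 = -⅛*(-9) = 9/8 ≈ 1.1250)
G = 5/79 ≈ 0.063291
Z + G = 9/8 + 5/79 = 751/632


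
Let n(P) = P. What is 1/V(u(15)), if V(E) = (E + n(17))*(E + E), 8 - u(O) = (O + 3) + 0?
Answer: -1/140 ≈ -0.0071429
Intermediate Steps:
u(O) = 5 - O (u(O) = 8 - ((O + 3) + 0) = 8 - ((3 + O) + 0) = 8 - (3 + O) = 8 + (-3 - O) = 5 - O)
V(E) = 2*E*(17 + E) (V(E) = (E + 17)*(E + E) = (17 + E)*(2*E) = 2*E*(17 + E))
1/V(u(15)) = 1/(2*(5 - 1*15)*(17 + (5 - 1*15))) = 1/(2*(5 - 15)*(17 + (5 - 15))) = 1/(2*(-10)*(17 - 10)) = 1/(2*(-10)*7) = 1/(-140) = -1/140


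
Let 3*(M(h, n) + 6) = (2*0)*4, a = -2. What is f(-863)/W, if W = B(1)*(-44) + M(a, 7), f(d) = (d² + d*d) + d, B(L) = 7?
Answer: -1488675/314 ≈ -4741.0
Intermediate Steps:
M(h, n) = -6 (M(h, n) = -6 + ((2*0)*4)/3 = -6 + (0*4)/3 = -6 + (⅓)*0 = -6 + 0 = -6)
f(d) = d + 2*d² (f(d) = (d² + d²) + d = 2*d² + d = d + 2*d²)
W = -314 (W = 7*(-44) - 6 = -308 - 6 = -314)
f(-863)/W = -863*(1 + 2*(-863))/(-314) = -863*(1 - 1726)*(-1/314) = -863*(-1725)*(-1/314) = 1488675*(-1/314) = -1488675/314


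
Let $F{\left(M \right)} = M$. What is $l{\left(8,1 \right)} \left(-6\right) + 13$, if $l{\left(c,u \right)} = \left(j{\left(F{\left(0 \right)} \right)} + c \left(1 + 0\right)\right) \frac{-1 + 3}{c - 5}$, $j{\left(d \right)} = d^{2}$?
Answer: $-19$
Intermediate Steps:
$l{\left(c,u \right)} = \frac{2 c}{-5 + c}$ ($l{\left(c,u \right)} = \left(0^{2} + c \left(1 + 0\right)\right) \frac{-1 + 3}{c - 5} = \left(0 + c 1\right) \frac{2}{-5 + c} = \left(0 + c\right) \frac{2}{-5 + c} = c \frac{2}{-5 + c} = \frac{2 c}{-5 + c}$)
$l{\left(8,1 \right)} \left(-6\right) + 13 = 2 \cdot 8 \frac{1}{-5 + 8} \left(-6\right) + 13 = 2 \cdot 8 \cdot \frac{1}{3} \left(-6\right) + 13 = \frac{16}{3} \left(-6\right) + 13 = -32 + 13 = -19$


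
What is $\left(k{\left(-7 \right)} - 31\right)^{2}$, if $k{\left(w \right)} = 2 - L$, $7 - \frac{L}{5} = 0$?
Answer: $4096$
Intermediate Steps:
$L = 35$ ($L = 35 - 0 = 35 + 0 = 35$)
$k{\left(w \right)} = -33$ ($k{\left(w \right)} = 2 - 35 = -33$)
$\left(k{\left(-7 \right)} - 31\right)^{2} = \left(-33 - 31\right)^{2} = \left(-64\right)^{2} = 4096$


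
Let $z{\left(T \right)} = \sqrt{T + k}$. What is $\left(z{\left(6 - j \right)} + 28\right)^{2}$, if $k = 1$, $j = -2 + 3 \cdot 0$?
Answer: $961$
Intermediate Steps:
$j = -2$ ($j = -2 + 0 = -2$)
$z{\left(T \right)} = \sqrt{1 + T}$ ($z{\left(T \right)} = \sqrt{T + 1} = \sqrt{1 + T}$)
$\left(z{\left(6 - j \right)} + 28\right)^{2} = \left(\sqrt{1 + \left(6 - -2\right)} + 28\right)^{2} = \left(\sqrt{1 + \left(6 + 2\right)} + 28\right)^{2} = \left(\sqrt{1 + 8} + 28\right)^{2} = \left(\sqrt{9} + 28\right)^{2} = \left(3 + 28\right)^{2} = 31^{2} = 961$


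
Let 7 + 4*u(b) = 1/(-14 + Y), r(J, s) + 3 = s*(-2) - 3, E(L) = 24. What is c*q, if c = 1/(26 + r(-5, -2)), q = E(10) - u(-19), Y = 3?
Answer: 189/176 ≈ 1.0739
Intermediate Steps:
r(J, s) = -6 - 2*s (r(J, s) = -3 + (s*(-2) - 3) = -3 + (-2*s - 3) = -3 + (-3 - 2*s) = -6 - 2*s)
u(b) = -39/22 (u(b) = -7/4 + 1/(4*(-14 + 3)) = -7/4 + (¼)/(-11) = -7/4 + (¼)*(-1/11) = -7/4 - 1/44 = -39/22)
q = 567/22 (q = 24 - 1*(-39/22) = 24 + 39/22 = 567/22 ≈ 25.773)
c = 1/24 (c = 1/(26 + (-6 - 2*(-2))) = 1/(26 + (-6 + 4)) = 1/(26 - 2) = 1/24 ≈ 0.041667)
c*q = (1/24)*(567/22) = 189/176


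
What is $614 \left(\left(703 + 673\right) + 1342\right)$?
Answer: $1668852$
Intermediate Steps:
$614 \left(\left(703 + 673\right) + 1342\right) = 614 \left(1376 + 1342\right) = 614 \cdot 2718 = 1668852$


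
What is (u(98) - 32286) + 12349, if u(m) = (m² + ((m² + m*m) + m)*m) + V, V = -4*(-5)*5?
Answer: 1881755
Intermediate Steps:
V = 100 (V = 20*5 = 100)
u(m) = 100 + m² + m*(m + 2*m²) (u(m) = (m² + ((m² + m*m) + m)*m) + 100 = (m² + ((m² + m²) + m)*m) + 100 = (m² + (2*m² + m)*m) + 100 = (m² + (m + 2*m²)*m) + 100 = (m² + m*(m + 2*m²)) + 100 = 100 + m² + m*(m + 2*m²))
(u(98) - 32286) + 12349 = ((100 + 2*98² + 2*98³) - 32286) + 12349 = ((100 + 2*9604 + 2*941192) - 32286) + 12349 = ((100 + 19208 + 1882384) - 32286) + 12349 = (1901692 - 32286) + 12349 = 1869406 + 12349 = 1881755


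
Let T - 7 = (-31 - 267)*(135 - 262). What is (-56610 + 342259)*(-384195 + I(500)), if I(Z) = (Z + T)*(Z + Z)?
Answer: 10845751179445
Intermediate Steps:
T = 37853 (T = 7 + (-31 - 267)*(135 - 262) = 7 - 298*(-127) = 7 + 37846 = 37853)
I(Z) = 2*Z*(37853 + Z) (I(Z) = (Z + 37853)*(Z + Z) = (37853 + Z)*(2*Z) = 2*Z*(37853 + Z))
(-56610 + 342259)*(-384195 + I(500)) = (-56610 + 342259)*(-384195 + 2*500*(37853 + 500)) = 285649*(-384195 + 2*500*38353) = 285649*(-384195 + 38353000) = 285649*37968805 = 10845751179445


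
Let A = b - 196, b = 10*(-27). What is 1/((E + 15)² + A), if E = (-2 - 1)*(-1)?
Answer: -1/142 ≈ -0.0070423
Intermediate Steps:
b = -270
E = 3 (E = -3*(-1) = 3)
A = -466 (A = -270 - 196 = -466)
1/((E + 15)² + A) = 1/((3 + 15)² - 466) = 1/(18² - 466) = 1/(324 - 466) = 1/(-142) = -1/142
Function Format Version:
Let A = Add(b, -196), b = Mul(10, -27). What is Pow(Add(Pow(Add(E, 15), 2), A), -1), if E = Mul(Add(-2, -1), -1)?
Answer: Rational(-1, 142) ≈ -0.0070423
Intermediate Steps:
b = -270
E = 3 (E = Mul(-3, -1) = 3)
A = -466 (A = Add(-270, -196) = -466)
Pow(Add(Pow(Add(E, 15), 2), A), -1) = Pow(Add(Pow(Add(3, 15), 2), -466), -1) = Pow(Add(Pow(18, 2), -466), -1) = Pow(Add(324, -466), -1) = Pow(-142, -1) = Rational(-1, 142)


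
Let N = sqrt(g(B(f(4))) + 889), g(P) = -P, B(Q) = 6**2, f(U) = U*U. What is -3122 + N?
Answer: -3122 + sqrt(853) ≈ -3092.8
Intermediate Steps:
f(U) = U**2
B(Q) = 36
N = sqrt(853) (N = sqrt(-1*36 + 889) = sqrt(-36 + 889) = sqrt(853) ≈ 29.206)
-3122 + N = -3122 + sqrt(853)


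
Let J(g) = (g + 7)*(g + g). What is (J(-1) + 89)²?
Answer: 5929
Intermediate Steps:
J(g) = 2*g*(7 + g) (J(g) = (7 + g)*(2*g) = 2*g*(7 + g))
(J(-1) + 89)² = (2*(-1)*(7 - 1) + 89)² = (2*(-1)*6 + 89)² = (-12 + 89)² = 77² = 5929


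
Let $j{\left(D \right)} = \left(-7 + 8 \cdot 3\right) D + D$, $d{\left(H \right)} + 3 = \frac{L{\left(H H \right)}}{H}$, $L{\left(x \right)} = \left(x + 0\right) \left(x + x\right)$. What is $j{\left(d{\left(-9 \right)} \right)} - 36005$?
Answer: $-62303$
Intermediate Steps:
$L{\left(x \right)} = 2 x^{2}$ ($L{\left(x \right)} = x 2 x = 2 x^{2}$)
$d{\left(H \right)} = -3 + 2 H^{3}$ ($d{\left(H \right)} = -3 + \frac{2 \left(H H\right)^{2}}{H} = -3 + \frac{2 \left(H^{2}\right)^{2}}{H} = -3 + \frac{2 H^{4}}{H} = -3 + 2 H^{3}$)
$j{\left(D \right)} = 18 D$ ($j{\left(D \right)} = \left(-7 + 24\right) D + D = 17 D + D = 18 D$)
$j{\left(d{\left(-9 \right)} \right)} - 36005 = 18 \left(-3 + 2 \left(-9\right)^{3}\right) - 36005 = 18 \left(-3 + 2 \left(-729\right)\right) - 36005 = 18 \left(-3 - 1458\right) - 36005 = 18 \left(-1461\right) - 36005 = -26298 - 36005 = -62303$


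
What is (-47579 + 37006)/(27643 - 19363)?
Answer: -10573/8280 ≈ -1.2769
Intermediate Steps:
(-47579 + 37006)/(27643 - 19363) = -10573/8280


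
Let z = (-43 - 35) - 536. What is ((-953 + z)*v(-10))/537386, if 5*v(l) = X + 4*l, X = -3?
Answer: 67381/2686930 ≈ 0.025077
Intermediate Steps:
v(l) = -⅗ + 4*l/5 (v(l) = (-3 + 4*l)/5 = -⅗ + 4*l/5)
z = -614 (z = -78 - 536 = -614)
((-953 + z)*v(-10))/537386 = ((-953 - 614)*(-⅗ + (⅘)*(-10)))/537386 = -1567*(-⅗ - 8)*(1/537386) = -1567*(-43/5)*(1/537386) = (67381/5)*(1/537386) = 67381/2686930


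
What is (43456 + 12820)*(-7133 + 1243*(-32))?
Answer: -2639850884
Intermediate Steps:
(43456 + 12820)*(-7133 + 1243*(-32)) = 56276*(-7133 - 39776) = 56276*(-46909) = -2639850884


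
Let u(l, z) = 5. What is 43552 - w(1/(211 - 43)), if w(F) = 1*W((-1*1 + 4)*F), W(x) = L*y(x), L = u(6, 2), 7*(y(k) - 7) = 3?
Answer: 304604/7 ≈ 43515.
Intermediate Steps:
y(k) = 52/7 (y(k) = 7 + (⅐)*3 = 7 + 3/7 = 52/7)
L = 5
W(x) = 260/7 (W(x) = 5*(52/7) = 260/7)
w(F) = 260/7 (w(F) = 1*(260/7) = 260/7)
43552 - w(1/(211 - 43)) = 43552 - 1*260/7 = 43552 - 260/7 = 304604/7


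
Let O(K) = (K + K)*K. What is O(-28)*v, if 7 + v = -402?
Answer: -641312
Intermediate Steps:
v = -409 (v = -7 - 402 = -409)
O(K) = 2*K² (O(K) = (2*K)*K = 2*K²)
O(-28)*v = (2*(-28)²)*(-409) = (2*784)*(-409) = 1568*(-409) = -641312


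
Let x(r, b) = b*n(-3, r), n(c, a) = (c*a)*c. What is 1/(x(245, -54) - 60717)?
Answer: -1/179787 ≈ -5.5621e-6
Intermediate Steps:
n(c, a) = a*c² (n(c, a) = (a*c)*c = a*c²)
x(r, b) = 9*b*r (x(r, b) = b*(r*(-3)²) = b*(r*9) = b*(9*r) = 9*b*r)
1/(x(245, -54) - 60717) = 1/(9*(-54)*245 - 60717) = 1/(-119070 - 60717) = 1/(-179787) = -1/179787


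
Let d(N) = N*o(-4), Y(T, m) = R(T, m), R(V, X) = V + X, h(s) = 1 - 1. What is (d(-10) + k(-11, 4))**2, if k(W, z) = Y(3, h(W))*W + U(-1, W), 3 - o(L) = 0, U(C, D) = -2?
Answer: 4225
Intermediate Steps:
h(s) = 0
Y(T, m) = T + m
o(L) = 3 (o(L) = 3 - 1*0 = 3 + 0 = 3)
k(W, z) = -2 + 3*W (k(W, z) = (3 + 0)*W - 2 = 3*W - 2 = -2 + 3*W)
d(N) = 3*N (d(N) = N*3 = 3*N)
(d(-10) + k(-11, 4))**2 = (3*(-10) + (-2 + 3*(-11)))**2 = (-30 + (-2 - 33))**2 = (-30 - 35)**2 = (-65)**2 = 4225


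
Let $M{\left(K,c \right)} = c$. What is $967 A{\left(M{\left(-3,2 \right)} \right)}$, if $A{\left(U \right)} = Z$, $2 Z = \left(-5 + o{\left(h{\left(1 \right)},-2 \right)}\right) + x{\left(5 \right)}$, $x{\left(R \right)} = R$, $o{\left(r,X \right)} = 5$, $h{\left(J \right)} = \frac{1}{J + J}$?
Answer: $\frac{4835}{2} \approx 2417.5$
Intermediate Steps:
$h{\left(J \right)} = \frac{1}{2 J}$
$Z = \frac{5}{2}$ ($Z = \frac{\left(-5 + 5\right) + 5}{2} = \frac{0 + 5}{2} = \frac{1}{2} \cdot 5 = \frac{5}{2} \approx 2.5$)
$A{\left(U \right)} = \frac{5}{2}$
$967 A{\left(M{\left(-3,2 \right)} \right)} = 967 \cdot \frac{5}{2} = \frac{4835}{2}$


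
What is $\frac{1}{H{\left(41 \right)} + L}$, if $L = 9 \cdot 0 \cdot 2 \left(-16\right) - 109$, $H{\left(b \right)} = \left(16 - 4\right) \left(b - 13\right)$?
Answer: $\frac{1}{227} \approx 0.0044053$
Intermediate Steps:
$H{\left(b \right)} = -156 + 12 b$ ($H{\left(b \right)} = 12 \left(-13 + b\right) = -156 + 12 b$)
$L = -109$ ($L = 9 \cdot 0 \left(-16\right) - 109 = 0 \left(-16\right) - 109 = 0 - 109 = -109$)
$\frac{1}{H{\left(41 \right)} + L} = \frac{1}{\left(-156 + 12 \cdot 41\right) - 109} = \frac{1}{\left(-156 + 492\right) - 109} = \frac{1}{336 - 109} = \frac{1}{227}$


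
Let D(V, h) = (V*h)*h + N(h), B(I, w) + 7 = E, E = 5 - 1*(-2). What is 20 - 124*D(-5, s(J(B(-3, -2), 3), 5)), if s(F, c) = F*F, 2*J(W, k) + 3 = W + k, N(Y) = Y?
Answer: 20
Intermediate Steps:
E = 7 (E = 5 + 2 = 7)
B(I, w) = 0 (B(I, w) = -7 + 7 = 0)
J(W, k) = -3/2 + W/2 + k/2 (J(W, k) = -3/2 + (W + k)/2 = -3/2 + (W/2 + k/2) = -3/2 + W/2 + k/2)
s(F, c) = F**2
D(V, h) = h + V*h**2 (D(V, h) = (V*h)*h + h = V*h**2 + h = h + V*h**2)
20 - 124*D(-5, s(J(B(-3, -2), 3), 5)) = 20 - 124*(-3/2 + (1/2)*0 + (1/2)*3)**2*(1 - 5*(-3/2 + (1/2)*0 + (1/2)*3)**2) = 20 - 124*(-3/2 + 0 + 3/2)**2*(1 - 5*(-3/2 + 0 + 3/2)**2) = 20 - 124*0**2*(1 - 5*0**2) = 20 - 0*(1 - 5*0) = 20 - 0*(1 + 0) = 20 - 0 = 20 - 124*0 = 20 + 0 = 20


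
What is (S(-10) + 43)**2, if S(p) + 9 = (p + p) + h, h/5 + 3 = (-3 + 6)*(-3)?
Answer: 2116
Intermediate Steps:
h = -60 (h = -15 + 5*((-3 + 6)*(-3)) = -15 + 5*(3*(-3)) = -15 + 5*(-9) = -15 - 45 = -60)
S(p) = -69 + 2*p (S(p) = -9 + ((p + p) - 60) = -9 + (2*p - 60) = -9 + (-60 + 2*p) = -69 + 2*p)
(S(-10) + 43)**2 = ((-69 + 2*(-10)) + 43)**2 = ((-69 - 20) + 43)**2 = (-89 + 43)**2 = (-46)**2 = 2116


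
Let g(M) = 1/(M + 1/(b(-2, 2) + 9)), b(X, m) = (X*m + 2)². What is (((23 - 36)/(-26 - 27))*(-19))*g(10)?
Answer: -3211/6943 ≈ -0.46248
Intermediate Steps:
b(X, m) = (2 + X*m)²
g(M) = 1/(1/13 + M) (g(M) = 1/(M + 1/((2 - 2*2)² + 9)) = 1/(M + 1/((2 - 4)² + 9)) = 1/(M + 1/((-2)² + 9)) = 1/(M + 1/(4 + 9)) = 1/(M + 1/13) = 1/(1/13 + M))
(((23 - 36)/(-26 - 27))*(-19))*g(10) = (((23 - 36)/(-26 - 27))*(-19))*(13/(1 + 13*10)) = (-13/(-53)*(-19))*(13/(1 + 130)) = (-13*(-1/53)*(-19))*(13/131) = ((13/53)*(-19))*(13*(1/131)) = -247/53*13/131 = -3211/6943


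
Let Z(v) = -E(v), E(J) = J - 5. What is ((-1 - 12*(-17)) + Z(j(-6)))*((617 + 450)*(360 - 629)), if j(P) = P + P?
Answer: -63145060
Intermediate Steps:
E(J) = -5 + J
j(P) = 2*P
Z(v) = 5 - v (Z(v) = -(-5 + v) = 5 - v)
((-1 - 12*(-17)) + Z(j(-6)))*((617 + 450)*(360 - 629)) = ((-1 - 12*(-17)) + (5 - 2*(-6)))*((617 + 450)*(360 - 629)) = ((-1 + 204) + (5 - 1*(-12)))*(1067*(-269)) = (203 + (5 + 12))*(-287023) = (203 + 17)*(-287023) = 220*(-287023) = -63145060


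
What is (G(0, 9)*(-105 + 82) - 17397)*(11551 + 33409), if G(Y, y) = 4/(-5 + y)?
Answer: -783203200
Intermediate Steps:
(G(0, 9)*(-105 + 82) - 17397)*(11551 + 33409) = ((4/(-5 + 9))*(-105 + 82) - 17397)*(11551 + 33409) = ((4/4)*(-23) - 17397)*44960 = ((4*(¼))*(-23) - 17397)*44960 = (1*(-23) - 17397)*44960 = (-23 - 17397)*44960 = -17420*44960 = -783203200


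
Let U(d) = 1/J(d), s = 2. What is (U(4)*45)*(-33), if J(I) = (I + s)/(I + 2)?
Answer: -1485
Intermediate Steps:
J(I) = 1 (J(I) = (I + 2)/(I + 2) = (2 + I)/(2 + I) = 1)
U(d) = 1 (U(d) = 1/1 = 1)
(U(4)*45)*(-33) = (1*45)*(-33) = 45*(-33) = -1485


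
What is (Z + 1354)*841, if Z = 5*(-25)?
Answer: 1033589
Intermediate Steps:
Z = -125
(Z + 1354)*841 = (-125 + 1354)*841 = 1229*841 = 1033589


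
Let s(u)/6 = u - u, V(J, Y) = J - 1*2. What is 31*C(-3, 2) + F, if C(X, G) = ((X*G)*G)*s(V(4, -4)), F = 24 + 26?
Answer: 50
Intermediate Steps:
V(J, Y) = -2 + J (V(J, Y) = J - 2 = -2 + J)
s(u) = 0 (s(u) = 6*(u - u) = 6*0 = 0)
F = 50
C(X, G) = 0 (C(X, G) = ((X*G)*G)*0 = ((G*X)*G)*0 = (X*G**2)*0 = 0)
31*C(-3, 2) + F = 31*0 + 50 = 0 + 50 = 50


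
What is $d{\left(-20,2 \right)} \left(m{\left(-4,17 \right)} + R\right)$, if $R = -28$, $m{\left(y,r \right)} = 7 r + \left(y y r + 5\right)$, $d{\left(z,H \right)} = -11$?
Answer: $-4048$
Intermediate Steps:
$m{\left(y,r \right)} = 5 + 7 r + r y^{2}$ ($m{\left(y,r \right)} = 7 r + \left(y^{2} r + 5\right) = 7 r + \left(r y^{2} + 5\right) = 7 r + \left(5 + r y^{2}\right) = 5 + 7 r + r y^{2}$)
$d{\left(-20,2 \right)} \left(m{\left(-4,17 \right)} + R\right) = - 11 \left(\left(5 + 7 \cdot 17 + 17 \left(-4\right)^{2}\right) - 28\right) = - 11 \left(\left(5 + 119 + 17 \cdot 16\right) - 28\right) = - 11 \left(\left(5 + 119 + 272\right) - 28\right) = - 11 \left(396 - 28\right) = \left(-11\right) 368 = -4048$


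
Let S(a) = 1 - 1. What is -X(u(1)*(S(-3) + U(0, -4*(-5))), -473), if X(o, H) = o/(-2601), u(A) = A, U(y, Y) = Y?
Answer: 20/2601 ≈ 0.0076893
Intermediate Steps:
S(a) = 0
X(o, H) = -o/2601 (X(o, H) = o*(-1/2601) = -o/2601)
-X(u(1)*(S(-3) + U(0, -4*(-5))), -473) = -(-1)*1*(0 - 4*(-5))/2601 = -(-1)*1*(0 + 20)/2601 = -(-1)*1*20/2601 = -(-1)*20/2601 = -1*(-20/2601) = 20/2601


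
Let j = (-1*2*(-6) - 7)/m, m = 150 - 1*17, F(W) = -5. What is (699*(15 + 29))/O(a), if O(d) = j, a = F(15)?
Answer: 4090548/5 ≈ 8.1811e+5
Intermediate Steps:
a = -5
m = 133 (m = 150 - 17 = 133)
j = 5/133 (j = (-1*2*(-6) - 7)/133 = (-2*(-6) - 7)*(1/133) = (12 - 7)*(1/133) = 5*(1/133) = 5/133 ≈ 0.037594)
O(d) = 5/133
(699*(15 + 29))/O(a) = (699*(15 + 29))/(5/133) = (699*44)*(133/5) = 30756*(133/5) = 4090548/5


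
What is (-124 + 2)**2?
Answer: 14884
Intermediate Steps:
(-124 + 2)**2 = (-122)**2 = 14884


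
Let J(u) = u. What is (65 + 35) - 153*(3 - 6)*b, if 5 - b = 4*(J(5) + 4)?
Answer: -14129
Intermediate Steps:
b = -31 (b = 5 - 4*(5 + 4) = 5 - 4*9 = 5 - 1*36 = 5 - 36 = -31)
(65 + 35) - 153*(3 - 6)*b = (65 + 35) - 153*(3 - 6)*(-31) = 100 - (-459)*(-31) = 100 - 153*93 = 100 - 14229 = -14129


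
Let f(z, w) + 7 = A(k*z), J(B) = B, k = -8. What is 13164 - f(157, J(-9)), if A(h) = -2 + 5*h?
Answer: 19453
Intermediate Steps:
f(z, w) = -9 - 40*z (f(z, w) = -7 + (-2 + 5*(-8*z)) = -7 + (-2 - 40*z) = -9 - 40*z)
13164 - f(157, J(-9)) = 13164 - (-9 - 40*157) = 13164 - (-9 - 6280) = 13164 - 1*(-6289) = 13164 + 6289 = 19453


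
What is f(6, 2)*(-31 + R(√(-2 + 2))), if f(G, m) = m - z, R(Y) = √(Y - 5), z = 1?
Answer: -31 + I*√5 ≈ -31.0 + 2.2361*I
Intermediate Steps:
R(Y) = √(-5 + Y)
f(G, m) = -1 + m (f(G, m) = m - 1*1 = m - 1 = -1 + m)
f(6, 2)*(-31 + R(√(-2 + 2))) = (-1 + 2)*(-31 + √(-5 + √(-2 + 2))) = 1*(-31 + √(-5 + √0)) = 1*(-31 + √(-5 + 0)) = 1*(-31 + √(-5)) = 1*(-31 + I*√5) = -31 + I*√5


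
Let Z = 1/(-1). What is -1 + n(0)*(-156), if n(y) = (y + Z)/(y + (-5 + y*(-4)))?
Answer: -161/5 ≈ -32.200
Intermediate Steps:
Z = -1
n(y) = (-1 + y)/(-5 - 3*y) (n(y) = (y - 1)/(y + (-5 + y*(-4))) = (-1 + y)/(y + (-5 - 4*y)) = (-1 + y)/(-5 - 3*y))
-1 + n(0)*(-156) = -1 + ((1 - 1*0)/(5 + 3*0))*(-156) = -1 + ((1 + 0)/(5 + 0))*(-156) = -1 + (1/5)*(-156) = -1 - 156/5 = -161/5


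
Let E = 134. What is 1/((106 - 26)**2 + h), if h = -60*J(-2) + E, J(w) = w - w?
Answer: 1/6534 ≈ 0.00015305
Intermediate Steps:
J(w) = 0
h = 134 (h = -60*0 + 134 = 0 + 134 = 134)
1/((106 - 26)**2 + h) = 1/((106 - 26)**2 + 134) = 1/(80**2 + 134) = 1/(6400 + 134) = 1/6534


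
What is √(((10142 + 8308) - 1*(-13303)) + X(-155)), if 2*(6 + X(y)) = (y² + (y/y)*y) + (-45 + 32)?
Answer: √174702/2 ≈ 208.99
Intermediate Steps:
X(y) = -25/2 + y/2 + y²/2 (X(y) = -6 + ((y² + (y/y)*y) + (-45 + 32))/2 = -6 + ((y² + 1*y) - 13)/2 = -6 + ((y² + y) - 13)/2 = -6 + ((y + y²) - 13)/2 = -6 + (-13 + y + y²)/2 = -6 + (-13/2 + y/2 + y²/2) = -25/2 + y/2 + y²/2)
√(((10142 + 8308) - 1*(-13303)) + X(-155)) = √(((10142 + 8308) - 1*(-13303)) + (-25/2 + (½)*(-155) + (½)*(-155)²)) = √((18450 + 13303) + (-25/2 - 155/2 + (½)*24025)) = √(31753 + (-25/2 - 155/2 + 24025/2)) = √(31753 + 23845/2) = √(87351/2) = √174702/2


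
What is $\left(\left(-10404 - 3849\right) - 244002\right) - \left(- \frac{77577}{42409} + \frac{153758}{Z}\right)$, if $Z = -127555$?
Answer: $- \frac{1397008840051468}{5409479995} \approx -2.5825 \cdot 10^{5}$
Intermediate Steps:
$\left(\left(-10404 - 3849\right) - 244002\right) - \left(- \frac{77577}{42409} + \frac{153758}{Z}\right) = \left(\left(-10404 - 3849\right) - 244002\right) - \left(- \frac{153758}{127555} - \frac{77577}{42409}\right) = \left(-14253 - 244002\right) - - \frac{16416057257}{5409479995} = -258255 + \left(\frac{153758}{127555} + \frac{77577}{42409}\right) = -258255 + \frac{16416057257}{5409479995} = - \frac{1397008840051468}{5409479995}$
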